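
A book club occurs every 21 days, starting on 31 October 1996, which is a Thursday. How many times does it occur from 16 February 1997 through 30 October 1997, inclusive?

Occurrences land 21·i days after 31 October 1996 for i = 0, 1, 2, …
16 February 1997 is 108 days after the start; 108 ÷ 21 = 5 remainder 3; since the remainder is 3, round up to i = 6. First occurrence in the window: #7 on 6 March 1997 (6×21 = 126 days in).
30 October 1997 is 364 days after the start; 364 ÷ 21 = 17 remainder 7. Last occurrence in the window: #18 on 23 October 1997.
Occurrences #7 through #18: 12 in total.

12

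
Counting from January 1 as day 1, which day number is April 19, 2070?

109

Days in months before April: 31 + 28 + 31 = 90.
Plus 19 days into April → day 109.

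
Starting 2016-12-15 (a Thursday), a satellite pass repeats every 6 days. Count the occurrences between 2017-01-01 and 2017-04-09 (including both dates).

17

Occurrences land 6·i days after 2016-12-15 for i = 0, 1, 2, …
2017-01-01 is 17 days after the start; 17 ÷ 6 = 2 remainder 5; since the remainder is 5, round up to i = 3. First occurrence in the window: #4 on 2017-01-02 (3×6 = 18 days in).
2017-04-09 is 115 days after the start; 115 ÷ 6 = 19 remainder 1. Last occurrence in the window: #20 on 2017-04-08.
Occurrences #4 through #20: 17 in total.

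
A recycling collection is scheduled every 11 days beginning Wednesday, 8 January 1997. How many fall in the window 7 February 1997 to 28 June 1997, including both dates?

Occurrences land 11·i days after 8 January 1997 for i = 0, 1, 2, …
7 February 1997 is 30 days after the start; 30 ÷ 11 = 2 remainder 8; since the remainder is 8, round up to i = 3. First occurrence in the window: #4 on 10 February 1997 (3×11 = 33 days in).
28 June 1997 is 171 days after the start; 171 ÷ 11 = 15 remainder 6. Last occurrence in the window: #16 on 22 June 1997.
Occurrences #4 through #16: 13 in total.

13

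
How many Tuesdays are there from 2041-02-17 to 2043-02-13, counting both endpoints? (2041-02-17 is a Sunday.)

104

2041-02-17 is a Sunday; the first Tuesday on or after it is 2041-02-19 (2 days later).
From 2041-02-19 to 2043-02-13: 315 + 365 + 44 = 724 days (rest of 2041, 2042, to 2043-02-13 in 2043).
724 ÷ 7 = 103 full weeks with remainder 3, so 103 more Tuesdays after the first → 104.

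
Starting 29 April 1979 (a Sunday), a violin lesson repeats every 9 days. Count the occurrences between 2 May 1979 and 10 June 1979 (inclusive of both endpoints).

4

Occurrences land 9·i days after 29 April 1979 for i = 0, 1, 2, …
2 May 1979 is 3 days after the start; 3 ÷ 9 = 0 remainder 3; since the remainder is 3, round up to i = 1. First occurrence in the window: #2 on 8 May 1979 (1×9 = 9 days in).
10 June 1979 is 42 days after the start; 42 ÷ 9 = 4 remainder 6. Last occurrence in the window: #5 on 4 June 1979.
Occurrences #2 through #5: 4 in total.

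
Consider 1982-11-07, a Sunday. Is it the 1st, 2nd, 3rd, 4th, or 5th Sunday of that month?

Day 7 falls in week ⌈7/7⌉ of the month.
Days 1–7 hold the 1st Sunday, 8–14 the 2nd, 15–21 the 3rd, 22–28 the 4th, 29–31 the 5th.
7 is in the range for the 1st.

1st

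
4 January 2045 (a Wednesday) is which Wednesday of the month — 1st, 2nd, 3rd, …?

1st

Day 4 falls in week ⌈4/7⌉ of the month.
Days 1–7 hold the 1st Wednesday, 8–14 the 2nd, 15–21 the 3rd, 22–28 the 4th, 29–31 the 5th.
4 is in the range for the 1st.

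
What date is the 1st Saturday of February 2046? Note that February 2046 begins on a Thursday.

2046-02-03

February 2046 begins on a Thursday, so the first Saturday is February 3 (2 days later).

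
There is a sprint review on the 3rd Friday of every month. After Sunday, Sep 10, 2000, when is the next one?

Sep 2000 starts on a Friday; its first Friday is the 1st, so the 3rd Friday is the 15th — Sep 15, 2000.
Sep 15, 2000 is after Sep 10, 2000, so that is the next one.

Sep 15, 2000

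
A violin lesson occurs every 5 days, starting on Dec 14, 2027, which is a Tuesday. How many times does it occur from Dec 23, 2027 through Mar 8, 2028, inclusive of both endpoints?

Occurrences land 5·i days after Dec 14, 2027 for i = 0, 1, 2, …
Dec 23, 2027 is 9 days after the start; 9 ÷ 5 = 1 remainder 4; since the remainder is 4, round up to i = 2. First occurrence in the window: #3 on Dec 24, 2027 (2×5 = 10 days in).
Mar 8, 2028 is 85 days after the start; 85 ÷ 5 = 17 remainder 0. Last occurrence in the window: #18 on Mar 8, 2028.
Occurrences #3 through #18: 16 in total.

16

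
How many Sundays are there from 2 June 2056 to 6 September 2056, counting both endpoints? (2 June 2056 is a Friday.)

2 June 2056 is a Friday; the first Sunday on or after it is 4 June 2056 (2 days later).
From 4 June 2056 to 6 September 2056: 26 + 31 + 31 + 6 = 94 days (rest of June, July, August, September).
94 ÷ 7 = 13 full weeks with remainder 3, so 13 more Sundays after the first → 14.

14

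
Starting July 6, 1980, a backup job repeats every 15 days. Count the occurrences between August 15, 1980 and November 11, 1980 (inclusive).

6

Occurrences land 15·i days after July 6, 1980 for i = 0, 1, 2, …
August 15, 1980 is 40 days after the start; 40 ÷ 15 = 2 remainder 10; since the remainder is 10, round up to i = 3. First occurrence in the window: #4 on August 20, 1980 (3×15 = 45 days in).
November 11, 1980 is 128 days after the start; 128 ÷ 15 = 8 remainder 8. Last occurrence in the window: #9 on November 3, 1980.
Occurrences #4 through #9: 6 in total.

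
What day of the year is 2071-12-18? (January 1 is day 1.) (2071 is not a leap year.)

Days in months before December: 31 + 28 + 31 + 30 + 31 + 30 + 31 + 31 + 30 + 31 + 30 = 334.
Plus 18 days into December → day 352.

352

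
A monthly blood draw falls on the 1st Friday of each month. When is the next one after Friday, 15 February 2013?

1 March 2013

February 2013 starts on a Friday, so its 1st Friday is 1 February 2013.
That is not after 15 February 2013, so look at March 2013.
March 2013 starts on a Friday, so its 1st Friday is 1 March 2013.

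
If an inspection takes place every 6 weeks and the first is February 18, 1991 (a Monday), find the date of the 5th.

August 5, 1991

The 5th occurrence is 4 intervals after the first: 4 × 42 = 168 days after February 18, 1991.
February has 28 days — 10 days to the end of February leaves 158.
March has 31 days (127 left).
April has 30 days (97 left).
May has 31 days (66 left).
June has 30 days (36 left).
July has 31 days (5 left).
5 days into August → August 5, 1991.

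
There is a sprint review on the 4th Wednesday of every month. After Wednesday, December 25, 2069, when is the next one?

December 2069 starts on a Sunday; its first Wednesday is the 4th, so the 4th Wednesday is the 25th — December 25, 2069.
That is not after December 25, 2069, so look at January 2070.
January 2070 starts on a Wednesday; its first Wednesday is the 1st, so the 4th Wednesday is the 22nd — January 22, 2070.

January 22, 2070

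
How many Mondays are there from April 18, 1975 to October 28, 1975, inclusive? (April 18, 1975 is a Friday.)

28

April 18, 1975 is a Friday; the first Monday on or after it is April 21, 1975 (3 days later).
From April 21, 1975 to October 28, 1975: 9 + 31 + 30 + 31 + 31 + 30 + 28 = 190 days (rest of April, May, June, July, August, September, October).
190 ÷ 7 = 27 full weeks with remainder 1, so 27 more Mondays after the first → 28.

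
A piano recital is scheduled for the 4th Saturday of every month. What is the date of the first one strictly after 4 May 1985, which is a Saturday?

May 1985 starts on a Wednesday; its first Saturday is the 4th, so the 4th Saturday is the 25th — 25 May 1985.
25 May 1985 is after 4 May 1985, so that is the next one.

25 May 1985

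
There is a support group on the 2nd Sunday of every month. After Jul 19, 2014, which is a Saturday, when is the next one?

Aug 10, 2014

Jul 2014 starts on a Tuesday; its first Sunday is the 6th, so the 2nd Sunday is the 13th — Jul 13, 2014.
That is not after Jul 19, 2014, so look at Aug 2014.
Aug 2014 starts on a Friday; its first Sunday is the 3rd, so the 2nd Sunday is the 10th — Aug 10, 2014.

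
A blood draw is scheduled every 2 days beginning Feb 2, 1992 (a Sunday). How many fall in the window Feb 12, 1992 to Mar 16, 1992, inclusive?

Occurrences land 2·i days after Feb 2, 1992 for i = 0, 1, 2, …
Feb 12, 1992 is 10 days after the start; 10 ÷ 2 = 5 remainder 0. First occurrence in the window: #6 on Feb 12, 1992 (5×2 = 10 days in).
Mar 16, 1992 is 43 days after the start; 43 ÷ 2 = 21 remainder 1. Last occurrence in the window: #22 on Mar 15, 1992.
Occurrences #6 through #22: 17 in total.

17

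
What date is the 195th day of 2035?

January has 31 days (195 − 31 = 164 remain).
February has 28 days (164 − 28 = 136 remain).
March has 31 days (136 − 31 = 105 remain).
April has 30 days (105 − 30 = 75 remain).
May has 31 days (75 − 31 = 44 remain).
June has 30 days (44 − 30 = 14 remain).
14 into July → July 14.

14 July 2035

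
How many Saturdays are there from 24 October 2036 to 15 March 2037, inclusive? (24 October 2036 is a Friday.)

24 October 2036 is a Friday; the first Saturday on or after it is 25 October 2036 (1 day later).
From 25 October 2036 to 15 March 2037: 6 + 30 + 31 + 31 + 28 + 15 = 141 days (rest of October, November, December, January, February, March).
141 ÷ 7 = 20 full weeks with remainder 1, so 20 more Saturdays after the first → 21.

21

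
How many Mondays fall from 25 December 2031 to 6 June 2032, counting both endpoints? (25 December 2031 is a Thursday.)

23

25 December 2031 is a Thursday; the first Monday on or after it is 29 December 2031 (4 days later).
From 29 December 2031 to 6 June 2032: 2 + 31 + 29 + 31 + 30 + 31 + 6 = 160 days (rest of December, January, February, March, April, May, June).
160 ÷ 7 = 22 full weeks with remainder 6, so 22 more Mondays after the first → 23.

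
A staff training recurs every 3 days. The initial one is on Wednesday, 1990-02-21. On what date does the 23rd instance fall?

1990-04-28

The 23rd occurrence is 22 intervals after the first: 22 × 3 = 66 days after 1990-02-21.
February has 28 days — 7 days to the end of February leaves 59.
March has 31 days (28 left).
28 days into April → 1990-04-28.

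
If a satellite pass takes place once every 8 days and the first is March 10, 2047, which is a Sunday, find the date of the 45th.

February 25, 2048

The 45th occurrence is 44 intervals after the first: 44 × 8 = 352 days after March 10, 2047.
March has 31 days — 21 days to the end of March leaves 331.
April has 30 days (301 left).
May has 31 days (270 left).
June has 30 days (240 left).
July has 31 days (209 left).
August has 31 days (178 left).
September has 30 days (148 left).
October has 31 days (117 left).
November has 30 days (87 left).
December has 31 days (56 left).
January has 31 days (25 left).
25 days into February → February 25, 2048.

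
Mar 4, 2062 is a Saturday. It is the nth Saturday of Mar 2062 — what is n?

1st

Day 4 falls in week ⌈4/7⌉ of the month.
Days 1–7 hold the 1st Saturday, 8–14 the 2nd, 15–21 the 3rd, 22–28 the 4th, 29–31 the 5th.
4 is in the range for the 1st.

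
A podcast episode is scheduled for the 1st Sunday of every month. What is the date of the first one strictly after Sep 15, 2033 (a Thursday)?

Oct 2, 2033

Sep 2033 starts on a Thursday, so its 1st Sunday is Sep 4, 2033 (3 days in).
That is not after Sep 15, 2033, so look at Oct 2033.
Oct 2033 starts on a Saturday, so its 1st Sunday is Oct 2, 2033 (1 day in).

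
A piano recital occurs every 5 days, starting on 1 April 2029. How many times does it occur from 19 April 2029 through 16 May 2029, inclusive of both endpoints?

6

Occurrences land 5·i days after 1 April 2029 for i = 0, 1, 2, …
19 April 2029 is 18 days after the start; 18 ÷ 5 = 3 remainder 3; since the remainder is 3, round up to i = 4. First occurrence in the window: #5 on 21 April 2029 (4×5 = 20 days in).
16 May 2029 is 45 days after the start; 45 ÷ 5 = 9 remainder 0. Last occurrence in the window: #10 on 16 May 2029.
Occurrences #5 through #10: 6 in total.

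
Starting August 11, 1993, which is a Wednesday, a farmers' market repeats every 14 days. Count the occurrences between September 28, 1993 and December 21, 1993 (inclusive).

Occurrences land 14·i days after August 11, 1993 for i = 0, 1, 2, …
September 28, 1993 is 48 days after the start; 48 ÷ 14 = 3 remainder 6; since the remainder is 6, round up to i = 4. First occurrence in the window: #5 on October 6, 1993 (4×14 = 56 days in).
December 21, 1993 is 132 days after the start; 132 ÷ 14 = 9 remainder 6. Last occurrence in the window: #10 on December 15, 1993.
Occurrences #5 through #10: 6 in total.

6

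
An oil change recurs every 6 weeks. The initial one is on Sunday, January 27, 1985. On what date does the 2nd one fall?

The 2nd occurrence is 1 interval after the first: 1 × 42 = 42 days after January 27, 1985.
January has 31 days — 4 days to the end of January leaves 38.
February has 28 days (10 left).
10 days into March → March 10, 1985.

March 10, 1985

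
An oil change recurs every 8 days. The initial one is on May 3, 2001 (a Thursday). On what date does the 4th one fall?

May 27, 2001

The 4th occurrence is 3 intervals after the first: 3 × 8 = 24 days after May 3, 2001.
24 days later is May 27, 2001.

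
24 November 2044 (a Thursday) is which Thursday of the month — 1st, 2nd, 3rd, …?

Day 24 falls in week ⌈24/7⌉ of the month.
Days 1–7 hold the 1st Thursday, 8–14 the 2nd, 15–21 the 3rd, 22–28 the 4th, 29–31 the 5th.
24 is in the range for the 4th.

4th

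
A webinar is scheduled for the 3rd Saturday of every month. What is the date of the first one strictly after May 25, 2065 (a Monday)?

May 2065 starts on a Friday; its first Saturday is the 2nd, so the 3rd Saturday is the 16th — May 16, 2065.
That is not after May 25, 2065, so look at Jun 2065.
Jun 2065 starts on a Monday; its first Saturday is the 6th, so the 3rd Saturday is the 20th — Jun 20, 2065.

Jun 20, 2065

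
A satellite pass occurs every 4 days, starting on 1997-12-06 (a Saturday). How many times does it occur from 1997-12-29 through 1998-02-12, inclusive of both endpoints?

Occurrences land 4·i days after 1997-12-06 for i = 0, 1, 2, …
1997-12-29 is 23 days after the start; 23 ÷ 4 = 5 remainder 3; since the remainder is 3, round up to i = 6. First occurrence in the window: #7 on 1997-12-30 (6×4 = 24 days in).
1998-02-12 is 68 days after the start; 68 ÷ 4 = 17 remainder 0. Last occurrence in the window: #18 on 1998-02-12.
Occurrences #7 through #18: 12 in total.

12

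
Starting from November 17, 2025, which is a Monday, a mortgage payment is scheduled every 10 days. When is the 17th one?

April 26, 2026

The 17th occurrence is 16 intervals after the first: 16 × 10 = 160 days after November 17, 2025.
November has 30 days — 13 days to the end of November leaves 147.
December has 31 days (116 left).
January has 31 days (85 left).
February has 28 days (57 left).
March has 31 days (26 left).
26 days into April → April 26, 2026.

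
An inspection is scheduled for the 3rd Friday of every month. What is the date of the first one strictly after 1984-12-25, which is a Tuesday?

December 1984 starts on a Saturday; its first Friday is the 7th, so the 3rd Friday is the 21st — 1984-12-21.
That is not after 1984-12-25, so look at January 1985.
January 1985 starts on a Tuesday; its first Friday is the 4th, so the 3rd Friday is the 18th — 1985-01-18.

1985-01-18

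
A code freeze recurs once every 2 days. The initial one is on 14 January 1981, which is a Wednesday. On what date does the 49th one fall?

The 49th occurrence is 48 intervals after the first: 48 × 2 = 96 days after 14 January 1981.
January has 31 days — 17 days to the end of January leaves 79.
February has 28 days (51 left).
March has 31 days (20 left).
20 days into April → 20 April 1981.

20 April 1981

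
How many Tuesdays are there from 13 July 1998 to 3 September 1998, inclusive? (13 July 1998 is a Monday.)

8

13 July 1998 is a Monday; the first Tuesday on or after it is 14 July 1998 (1 day later).
From 14 July 1998 to 3 September 1998: 17 + 31 + 3 = 51 days (rest of July, August, September).
51 ÷ 7 = 7 full weeks with remainder 2, so 7 more Tuesdays after the first → 8.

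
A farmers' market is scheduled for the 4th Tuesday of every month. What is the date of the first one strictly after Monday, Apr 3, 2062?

Apr 25, 2062

Apr 2062 starts on a Saturday; its first Tuesday is the 4th, so the 4th Tuesday is the 25th — Apr 25, 2062.
Apr 25, 2062 is after Apr 3, 2062, so that is the next one.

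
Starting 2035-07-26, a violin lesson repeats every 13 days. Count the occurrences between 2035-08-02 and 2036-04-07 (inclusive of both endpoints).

Occurrences land 13·i days after 2035-07-26 for i = 0, 1, 2, …
2035-08-02 is 7 days after the start; 7 ÷ 13 = 0 remainder 7; since the remainder is 7, round up to i = 1. First occurrence in the window: #2 on 2035-08-08 (1×13 = 13 days in).
2036-04-07 is 256 days after the start; 256 ÷ 13 = 19 remainder 9. Last occurrence in the window: #20 on 2036-03-29.
Occurrences #2 through #20: 19 in total.

19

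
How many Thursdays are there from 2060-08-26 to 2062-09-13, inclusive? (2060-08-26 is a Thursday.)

2060-08-26 is a Thursday; the first Thursday on or after it is 2060-08-26.
From 2060-08-26 to 2062-09-13: 127 + 365 + 256 = 748 days (rest of 2060, 2061, to 2062-09-13 in 2062).
748 ÷ 7 = 106 full weeks with remainder 6, so 106 more Thursdays after the first → 107.

107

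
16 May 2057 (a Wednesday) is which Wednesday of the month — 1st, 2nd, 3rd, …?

Day 16 falls in week ⌈16/7⌉ of the month.
Days 1–7 hold the 1st Wednesday, 8–14 the 2nd, 15–21 the 3rd, 22–28 the 4th, 29–31 the 5th.
16 is in the range for the 3rd.

3rd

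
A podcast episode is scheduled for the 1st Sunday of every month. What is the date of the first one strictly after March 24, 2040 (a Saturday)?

April 1, 2040

March 2040 starts on a Thursday, so its 1st Sunday is March 4, 2040 (3 days in).
That is not after March 24, 2040, so look at April 2040.
April 2040 starts on a Sunday, so its 1st Sunday is April 1, 2040.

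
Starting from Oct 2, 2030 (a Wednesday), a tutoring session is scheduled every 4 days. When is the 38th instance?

Feb 27, 2031

The 38th occurrence is 37 intervals after the first: 37 × 4 = 148 days after Oct 2, 2030.
Oct has 31 days — 29 days to the end of Oct leaves 119.
Nov has 30 days (89 left).
Dec has 31 days (58 left).
Jan has 31 days (27 left).
27 days into Feb → Feb 27, 2031.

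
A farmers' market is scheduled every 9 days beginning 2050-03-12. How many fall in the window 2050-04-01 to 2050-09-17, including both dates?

Occurrences land 9·i days after 2050-03-12 for i = 0, 1, 2, …
2050-04-01 is 20 days after the start; 20 ÷ 9 = 2 remainder 2; since the remainder is 2, round up to i = 3. First occurrence in the window: #4 on 2050-04-08 (3×9 = 27 days in).
2050-09-17 is 189 days after the start; 189 ÷ 9 = 21 remainder 0. Last occurrence in the window: #22 on 2050-09-17.
Occurrences #4 through #22: 19 in total.

19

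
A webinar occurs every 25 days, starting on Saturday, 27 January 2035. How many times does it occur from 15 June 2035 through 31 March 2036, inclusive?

Occurrences land 25·i days after 27 January 2035 for i = 0, 1, 2, …
15 June 2035 is 139 days after the start; 139 ÷ 25 = 5 remainder 14; since the remainder is 14, round up to i = 6. First occurrence in the window: #7 on 26 June 2035 (6×25 = 150 days in).
31 March 2036 is 429 days after the start; 429 ÷ 25 = 17 remainder 4. Last occurrence in the window: #18 on 27 March 2036.
Occurrences #7 through #18: 12 in total.

12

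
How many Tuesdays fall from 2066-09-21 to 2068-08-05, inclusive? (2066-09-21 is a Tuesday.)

98

2066-09-21 is a Tuesday; the first Tuesday on or after it is 2066-09-21.
From 2066-09-21 to 2068-08-05: 101 + 365 + 218 = 684 days (rest of 2066, 2067, to 2068-08-05 in 2068).
684 ÷ 7 = 97 full weeks with remainder 5, so 97 more Tuesdays after the first → 98.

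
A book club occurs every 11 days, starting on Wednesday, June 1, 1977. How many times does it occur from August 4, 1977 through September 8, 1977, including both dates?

4

Occurrences land 11·i days after June 1, 1977 for i = 0, 1, 2, …
August 4, 1977 is 64 days after the start; 64 ÷ 11 = 5 remainder 9; since the remainder is 9, round up to i = 6. First occurrence in the window: #7 on August 6, 1977 (6×11 = 66 days in).
September 8, 1977 is 99 days after the start; 99 ÷ 11 = 9 remainder 0. Last occurrence in the window: #10 on September 8, 1977.
Occurrences #7 through #10: 4 in total.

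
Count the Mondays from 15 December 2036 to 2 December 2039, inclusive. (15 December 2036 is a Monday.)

155

15 December 2036 is a Monday; the first Monday on or after it is 15 December 2036.
From 15 December 2036 to 2 December 2039: 16 + 365 + 365 + 336 = 1082 days (rest of 2036, 2037, 2038, to 2 December 2039 in 2039).
1082 ÷ 7 = 154 full weeks with remainder 4, so 154 more Mondays after the first → 155.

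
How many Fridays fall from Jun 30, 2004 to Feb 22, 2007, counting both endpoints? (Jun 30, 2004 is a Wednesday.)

Jun 30, 2004 is a Wednesday; the first Friday on or after it is Jul 2, 2004 (2 days later).
From Jul 2, 2004 to Feb 22, 2007: 182 + 365 + 365 + 53 = 965 days (rest of 2004, 2005, 2006, to Feb 22, 2007 in 2007).
965 ÷ 7 = 137 full weeks with remainder 6, so 137 more Fridays after the first → 138.

138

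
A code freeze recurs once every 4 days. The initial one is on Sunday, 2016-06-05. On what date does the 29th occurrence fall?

The 29th occurrence is 28 intervals after the first: 28 × 4 = 112 days after 2016-06-05.
June has 30 days — 25 days to the end of June leaves 87.
July has 31 days (56 left).
August has 31 days (25 left).
25 days into September → 2016-09-25.

2016-09-25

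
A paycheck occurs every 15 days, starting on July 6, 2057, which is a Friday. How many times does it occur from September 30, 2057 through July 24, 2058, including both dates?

Occurrences land 15·i days after July 6, 2057 for i = 0, 1, 2, …
September 30, 2057 is 86 days after the start; 86 ÷ 15 = 5 remainder 11; since the remainder is 11, round up to i = 6. First occurrence in the window: #7 on October 4, 2057 (6×15 = 90 days in).
July 24, 2058 is 383 days after the start; 383 ÷ 15 = 25 remainder 8. Last occurrence in the window: #26 on July 16, 2058.
Occurrences #7 through #26: 20 in total.

20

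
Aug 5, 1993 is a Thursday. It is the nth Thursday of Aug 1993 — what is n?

1st

Day 5 falls in week ⌈5/7⌉ of the month.
Days 1–7 hold the 1st Thursday, 8–14 the 2nd, 15–21 the 3rd, 22–28 the 4th, 29–31 the 5th.
5 is in the range for the 1st.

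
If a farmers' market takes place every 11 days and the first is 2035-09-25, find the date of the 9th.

2035-12-22

The 9th occurrence is 8 intervals after the first: 8 × 11 = 88 days after 2035-09-25.
September has 30 days — 5 days to the end of September leaves 83.
October has 31 days (52 left).
November has 30 days (22 left).
22 days into December → 2035-12-22.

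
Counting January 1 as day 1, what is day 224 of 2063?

January has 31 days (224 − 31 = 193 remain).
February has 28 days (193 − 28 = 165 remain).
March has 31 days (165 − 31 = 134 remain).
April has 30 days (134 − 30 = 104 remain).
May has 31 days (104 − 31 = 73 remain).
June has 30 days (73 − 30 = 43 remain).
July has 31 days (43 − 31 = 12 remain).
12 into August → August 12.

2063-08-12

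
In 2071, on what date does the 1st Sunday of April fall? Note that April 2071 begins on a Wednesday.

April 2071 begins on a Wednesday, so the first Sunday is April 5 (4 days later).

5 April 2071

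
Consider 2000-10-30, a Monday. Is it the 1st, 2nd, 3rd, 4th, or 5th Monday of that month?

Day 30 falls in week ⌈30/7⌉ of the month.
Days 1–7 hold the 1st Monday, 8–14 the 2nd, 15–21 the 3rd, 22–28 the 4th, 29–31 the 5th.
30 is in the range for the 5th.

5th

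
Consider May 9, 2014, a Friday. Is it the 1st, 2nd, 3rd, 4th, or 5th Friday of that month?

2nd

Day 9 falls in week ⌈9/7⌉ of the month.
Days 1–7 hold the 1st Friday, 8–14 the 2nd, 15–21 the 3rd, 22–28 the 4th, 29–31 the 5th.
9 is in the range for the 2nd.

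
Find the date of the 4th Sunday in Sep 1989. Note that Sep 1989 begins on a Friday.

Sep 24, 1989

Sep 1989 begins on a Friday, so the first Sunday is Sep 3 (2 days later).
The 4th Sunday is 3 weeks later: 3 + 21 = 24.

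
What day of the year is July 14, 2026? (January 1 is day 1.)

195

Days in months before July: 31 + 28 + 31 + 30 + 31 + 30 = 181.
Plus 14 days into July → day 195.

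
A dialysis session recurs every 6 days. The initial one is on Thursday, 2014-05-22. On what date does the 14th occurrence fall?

2014-08-08

The 14th occurrence is 13 intervals after the first: 13 × 6 = 78 days after 2014-05-22.
May has 31 days — 9 days to the end of May leaves 69.
June has 30 days (39 left).
July has 31 days (8 left).
8 days into August → 2014-08-08.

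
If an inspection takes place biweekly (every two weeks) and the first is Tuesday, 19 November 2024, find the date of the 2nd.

The 2nd occurrence is 1 interval after the first: 1 × 14 = 14 days after 19 November 2024.
November has 30 days — 11 days to the end of November leaves 3.
3 days into December → 3 December 2024.

3 December 2024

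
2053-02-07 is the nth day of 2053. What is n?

Days in months before February: 31 = 31.
Plus 7 days into February → day 38.

38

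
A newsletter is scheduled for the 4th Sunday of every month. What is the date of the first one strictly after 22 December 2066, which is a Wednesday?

26 December 2066

December 2066 starts on a Wednesday; its first Sunday is the 5th, so the 4th Sunday is the 26th — 26 December 2066.
26 December 2066 is after 22 December 2066, so that is the next one.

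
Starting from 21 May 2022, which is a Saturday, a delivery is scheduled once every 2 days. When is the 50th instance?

27 August 2022

The 50th occurrence is 49 intervals after the first: 49 × 2 = 98 days after 21 May 2022.
May has 31 days — 10 days to the end of May leaves 88.
June has 30 days (58 left).
July has 31 days (27 left).
27 days into August → 27 August 2022.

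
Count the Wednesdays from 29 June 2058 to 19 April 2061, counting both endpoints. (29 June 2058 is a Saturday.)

146

29 June 2058 is a Saturday; the first Wednesday on or after it is 3 July 2058 (4 days later).
From 3 July 2058 to 19 April 2061: 181 + 365 + 366 + 109 = 1021 days (rest of 2058, 2059, 2060, to 19 April 2061 in 2061).
1021 ÷ 7 = 145 full weeks with remainder 6, so 145 more Wednesdays after the first → 146.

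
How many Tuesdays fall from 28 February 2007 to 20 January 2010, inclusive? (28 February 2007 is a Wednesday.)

28 February 2007 is a Wednesday; the first Tuesday on or after it is 6 March 2007 (6 days later).
From 6 March 2007 to 20 January 2010: 300 + 366 + 365 + 20 = 1051 days (rest of 2007, 2008, 2009, to 20 January 2010 in 2010).
1051 ÷ 7 = 150 full weeks with remainder 1, so 150 more Tuesdays after the first → 151.

151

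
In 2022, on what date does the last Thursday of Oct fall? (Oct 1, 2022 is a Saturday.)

Oct 2022 begins on a Saturday, so the first Thursday is Oct 6 (5 days later).
Oct 2022 has 31 days. Adding weeks: 6, 13, 20, 27 — the last one ≤ 31 is the 27th.

Oct 27, 2022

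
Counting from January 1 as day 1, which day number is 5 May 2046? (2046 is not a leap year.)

Days in months before May: 31 + 28 + 31 + 30 = 120.
Plus 5 days into May → day 125.

125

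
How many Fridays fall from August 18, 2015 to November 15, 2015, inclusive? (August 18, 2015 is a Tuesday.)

13

August 18, 2015 is a Tuesday; the first Friday on or after it is August 21, 2015 (3 days later).
From August 21, 2015 to November 15, 2015: 10 + 30 + 31 + 15 = 86 days (rest of August, September, October, November).
86 ÷ 7 = 12 full weeks with remainder 2, so 12 more Fridays after the first → 13.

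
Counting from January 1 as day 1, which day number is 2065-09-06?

249

Days in months before September: 31 + 28 + 31 + 30 + 31 + 30 + 31 + 31 = 243.
Plus 6 days into September → day 249.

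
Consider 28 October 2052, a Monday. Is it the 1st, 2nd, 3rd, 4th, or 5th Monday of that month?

Day 28 falls in week ⌈28/7⌉ of the month.
Days 1–7 hold the 1st Monday, 8–14 the 2nd, 15–21 the 3rd, 22–28 the 4th, 29–31 the 5th.
28 is in the range for the 4th.

4th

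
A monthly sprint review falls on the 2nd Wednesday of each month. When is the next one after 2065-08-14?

August 2065 starts on a Saturday; its first Wednesday is the 5th, so the 2nd Wednesday is the 12th — 2065-08-12.
That is not after 2065-08-14, so look at September 2065.
September 2065 starts on a Tuesday; its first Wednesday is the 2nd, so the 2nd Wednesday is the 9th — 2065-09-09.

2065-09-09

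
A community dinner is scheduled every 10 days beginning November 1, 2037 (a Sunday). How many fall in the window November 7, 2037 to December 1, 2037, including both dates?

3

Occurrences land 10·i days after November 1, 2037 for i = 0, 1, 2, …
November 7, 2037 is 6 days after the start; 6 ÷ 10 = 0 remainder 6; since the remainder is 6, round up to i = 1. First occurrence in the window: #2 on November 11, 2037 (1×10 = 10 days in).
December 1, 2037 is 30 days after the start; 30 ÷ 10 = 3 remainder 0. Last occurrence in the window: #4 on December 1, 2037.
Occurrences #2 through #4: 3 in total.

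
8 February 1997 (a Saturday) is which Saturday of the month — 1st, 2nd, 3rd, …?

2nd

Day 8 falls in week ⌈8/7⌉ of the month.
Days 1–7 hold the 1st Saturday, 8–14 the 2nd, 15–21 the 3rd, 22–28 the 4th, 29–31 the 5th.
8 is in the range for the 2nd.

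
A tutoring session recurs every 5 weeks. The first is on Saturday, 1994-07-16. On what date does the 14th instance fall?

1995-10-14

The 14th occurrence is 13 intervals after the first: 13 × 35 = 455 days after 1994-07-16.
July has 31 days — 15 days to the end of July leaves 440.
From end of July to end of 1994 is 153 days (287 left).
January has 31 days (256 left).
February has 28 days (228 left).
March has 31 days (197 left).
April has 30 days (167 left).
May has 31 days (136 left).
June has 30 days (106 left).
July has 31 days (75 left).
August has 31 days (44 left).
September has 30 days (14 left).
14 days into October → 1995-10-14.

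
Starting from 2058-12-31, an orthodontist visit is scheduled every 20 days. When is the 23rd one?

The 23rd occurrence is 22 intervals after the first: 22 × 20 = 440 days after 2058-12-31.
December has 31 days — 0 days to the end of December leaves 440.
2059 has 365 days (75 left).
January has 31 days (44 left).
February has 29 days (15 left).
15 days into March → 2060-03-15.

2060-03-15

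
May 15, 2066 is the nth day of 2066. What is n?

135

Days in months before May: 31 + 28 + 31 + 30 = 120.
Plus 15 days into May → day 135.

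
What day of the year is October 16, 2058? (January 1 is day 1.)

Days in months before October: 31 + 28 + 31 + 30 + 31 + 30 + 31 + 31 + 30 = 273.
Plus 16 days into October → day 289.

289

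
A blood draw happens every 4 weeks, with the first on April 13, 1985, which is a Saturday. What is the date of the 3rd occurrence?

June 8, 1985

The 3rd occurrence is 2 intervals after the first: 2 × 28 = 56 days after April 13, 1985.
April has 30 days — 17 days to the end of April leaves 39.
May has 31 days (8 left).
8 days into June → June 8, 1985.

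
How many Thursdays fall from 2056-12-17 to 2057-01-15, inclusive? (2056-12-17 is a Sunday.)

2056-12-17 is a Sunday; the first Thursday on or after it is 2056-12-21 (4 days later).
From 2056-12-21 to 2057-01-15: 10 + 15 = 25 days (rest of December, January).
25 ÷ 7 = 3 full weeks with remainder 4, so 3 more Thursdays after the first → 4.

4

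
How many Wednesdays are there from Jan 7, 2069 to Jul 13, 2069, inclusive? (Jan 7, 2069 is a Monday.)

27

Jan 7, 2069 is a Monday; the first Wednesday on or after it is Jan 9, 2069 (2 days later).
From Jan 9, 2069 to Jul 13, 2069: 22 + 28 + 31 + 30 + 31 + 30 + 13 = 185 days (rest of Jan, Feb, Mar, Apr, May, Jun, Jul).
185 ÷ 7 = 26 full weeks with remainder 3, so 26 more Wednesdays after the first → 27.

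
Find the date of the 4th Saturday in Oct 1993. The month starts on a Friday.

Oct 1993 begins on a Friday, so the first Saturday is Oct 2 (1 day later).
The 4th Saturday is 3 weeks later: 2 + 21 = 23.

Oct 23, 1993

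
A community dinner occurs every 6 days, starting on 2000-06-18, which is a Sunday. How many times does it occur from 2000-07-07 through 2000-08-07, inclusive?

Occurrences land 6·i days after 2000-06-18 for i = 0, 1, 2, …
2000-07-07 is 19 days after the start; 19 ÷ 6 = 3 remainder 1; since the remainder is 1, round up to i = 4. First occurrence in the window: #5 on 2000-07-12 (4×6 = 24 days in).
2000-08-07 is 50 days after the start; 50 ÷ 6 = 8 remainder 2. Last occurrence in the window: #9 on 2000-08-05.
Occurrences #5 through #9: 5 in total.

5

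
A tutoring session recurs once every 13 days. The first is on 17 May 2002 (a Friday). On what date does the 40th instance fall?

6 October 2003

The 40th occurrence is 39 intervals after the first: 39 × 13 = 507 days after 17 May 2002.
May has 31 days — 14 days to the end of May leaves 493.
From end of May to end of 2002 is 214 days (279 left).
January has 31 days (248 left).
February has 28 days (220 left).
March has 31 days (189 left).
April has 30 days (159 left).
May has 31 days (128 left).
June has 30 days (98 left).
July has 31 days (67 left).
August has 31 days (36 left).
September has 30 days (6 left).
6 days into October → 6 October 2003.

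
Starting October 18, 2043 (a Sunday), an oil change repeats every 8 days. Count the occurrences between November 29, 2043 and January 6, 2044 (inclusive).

5

Occurrences land 8·i days after October 18, 2043 for i = 0, 1, 2, …
November 29, 2043 is 42 days after the start; 42 ÷ 8 = 5 remainder 2; since the remainder is 2, round up to i = 6. First occurrence in the window: #7 on December 5, 2043 (6×8 = 48 days in).
January 6, 2044 is 80 days after the start; 80 ÷ 8 = 10 remainder 0. Last occurrence in the window: #11 on January 6, 2044.
Occurrences #7 through #11: 5 in total.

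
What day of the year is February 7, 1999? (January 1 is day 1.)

Days in months before February: 31 = 31.
Plus 7 days into February → day 38.

38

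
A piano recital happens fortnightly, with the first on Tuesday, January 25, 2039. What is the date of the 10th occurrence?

May 31, 2039

The 10th occurrence is 9 intervals after the first: 9 × 14 = 126 days after January 25, 2039.
January has 31 days — 6 days to the end of January leaves 120.
February has 28 days (92 left).
March has 31 days (61 left).
April has 30 days (31 left).
31 days into May → May 31, 2039.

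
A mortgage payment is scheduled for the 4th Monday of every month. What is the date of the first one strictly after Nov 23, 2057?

Nov 26, 2057

Nov 2057 starts on a Thursday; its first Monday is the 5th, so the 4th Monday is the 26th — Nov 26, 2057.
Nov 26, 2057 is after Nov 23, 2057, so that is the next one.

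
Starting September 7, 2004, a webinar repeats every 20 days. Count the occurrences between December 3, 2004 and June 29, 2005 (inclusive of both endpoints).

10

Occurrences land 20·i days after September 7, 2004 for i = 0, 1, 2, …
December 3, 2004 is 87 days after the start; 87 ÷ 20 = 4 remainder 7; since the remainder is 7, round up to i = 5. First occurrence in the window: #6 on December 16, 2004 (5×20 = 100 days in).
June 29, 2005 is 295 days after the start; 295 ÷ 20 = 14 remainder 15. Last occurrence in the window: #15 on June 14, 2005.
Occurrences #6 through #15: 10 in total.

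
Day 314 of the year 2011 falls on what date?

10 November 2011

January has 31 days (314 − 31 = 283 remain).
February has 28 days (283 − 28 = 255 remain).
March has 31 days (255 − 31 = 224 remain).
April has 30 days (224 − 30 = 194 remain).
May has 31 days (194 − 31 = 163 remain).
June has 30 days (163 − 30 = 133 remain).
July has 31 days (133 − 31 = 102 remain).
August has 31 days (102 − 31 = 71 remain).
September has 30 days (71 − 30 = 41 remain).
October has 31 days (41 − 31 = 10 remain).
10 into November → November 10.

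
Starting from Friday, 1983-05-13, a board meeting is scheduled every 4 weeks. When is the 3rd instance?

1983-07-08

The 3rd occurrence is 2 intervals after the first: 2 × 28 = 56 days after 1983-05-13.
May has 31 days — 18 days to the end of May leaves 38.
June has 30 days (8 left).
8 days into July → 1983-07-08.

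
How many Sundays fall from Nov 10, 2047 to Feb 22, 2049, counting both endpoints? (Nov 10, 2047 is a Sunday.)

Nov 10, 2047 is a Sunday; the first Sunday on or after it is Nov 10, 2047.
From Nov 10, 2047 to Feb 22, 2049: 51 + 366 + 53 = 470 days (rest of 2047, 2048, to Feb 22, 2049 in 2049).
470 ÷ 7 = 67 full weeks with remainder 1, so 67 more Sundays after the first → 68.

68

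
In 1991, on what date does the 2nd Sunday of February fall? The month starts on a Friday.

February 1991 begins on a Friday, so the first Sunday is February 3 (2 days later).
The 2nd Sunday is 1 weeks later: 3 + 7 = 10.

10 February 1991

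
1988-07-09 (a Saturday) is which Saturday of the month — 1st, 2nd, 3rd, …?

2nd

Day 9 falls in week ⌈9/7⌉ of the month.
Days 1–7 hold the 1st Saturday, 8–14 the 2nd, 15–21 the 3rd, 22–28 the 4th, 29–31 the 5th.
9 is in the range for the 2nd.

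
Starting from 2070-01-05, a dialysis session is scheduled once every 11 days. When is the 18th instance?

2070-07-11

The 18th occurrence is 17 intervals after the first: 17 × 11 = 187 days after 2070-01-05.
January has 31 days — 26 days to the end of January leaves 161.
February has 28 days (133 left).
March has 31 days (102 left).
April has 30 days (72 left).
May has 31 days (41 left).
June has 30 days (11 left).
11 days into July → 2070-07-11.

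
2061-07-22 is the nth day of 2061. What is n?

Days in months before July: 31 + 28 + 31 + 30 + 31 + 30 = 181.
Plus 22 days into July → day 203.

203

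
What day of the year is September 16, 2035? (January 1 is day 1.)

259

Days in months before September: 31 + 28 + 31 + 30 + 31 + 30 + 31 + 31 = 243.
Plus 16 days into September → day 259.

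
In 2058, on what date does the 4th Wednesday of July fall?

2058-07-24

July 2058 begins on a Monday, so the first Wednesday is July 3 (2 days later).
The 4th Wednesday is 3 weeks later: 3 + 21 = 24.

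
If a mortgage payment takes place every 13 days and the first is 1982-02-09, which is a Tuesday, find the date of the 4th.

The 4th occurrence is 3 intervals after the first: 3 × 13 = 39 days after 1982-02-09.
February has 28 days — 19 days to the end of February leaves 20.
20 days into March → 1982-03-20.

1982-03-20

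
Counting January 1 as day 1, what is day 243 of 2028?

August 30, 2028

January has 31 days (243 − 31 = 212 remain).
February has 29 days (212 − 29 = 183 remain).
March has 31 days (183 − 31 = 152 remain).
April has 30 days (152 − 30 = 122 remain).
May has 31 days (122 − 31 = 91 remain).
June has 30 days (91 − 30 = 61 remain).
July has 31 days (61 − 31 = 30 remain).
30 into August → August 30.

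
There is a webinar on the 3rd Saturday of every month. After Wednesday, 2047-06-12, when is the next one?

June 2047 starts on a Saturday; its first Saturday is the 1st, so the 3rd Saturday is the 15th — 2047-06-15.
2047-06-15 is after 2047-06-12, so that is the next one.

2047-06-15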